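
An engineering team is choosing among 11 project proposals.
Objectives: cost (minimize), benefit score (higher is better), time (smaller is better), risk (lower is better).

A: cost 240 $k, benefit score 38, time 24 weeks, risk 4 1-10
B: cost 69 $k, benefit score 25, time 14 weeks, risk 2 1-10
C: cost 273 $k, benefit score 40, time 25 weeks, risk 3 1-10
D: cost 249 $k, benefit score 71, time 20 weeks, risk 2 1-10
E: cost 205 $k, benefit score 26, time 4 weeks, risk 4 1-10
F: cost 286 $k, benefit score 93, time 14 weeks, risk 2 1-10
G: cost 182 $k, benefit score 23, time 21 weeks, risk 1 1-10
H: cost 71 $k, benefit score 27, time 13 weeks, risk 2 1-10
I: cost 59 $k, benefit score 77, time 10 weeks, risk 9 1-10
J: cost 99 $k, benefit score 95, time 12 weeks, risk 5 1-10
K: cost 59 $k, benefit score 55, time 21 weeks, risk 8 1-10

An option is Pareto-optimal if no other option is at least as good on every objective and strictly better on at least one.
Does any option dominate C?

D vs C: cost 249≤273, benefit score 71≥40, time 20≤25, risk 2≤3 — D is at least as good on every objective and strictly better on at least one, so D dominates C.

Yes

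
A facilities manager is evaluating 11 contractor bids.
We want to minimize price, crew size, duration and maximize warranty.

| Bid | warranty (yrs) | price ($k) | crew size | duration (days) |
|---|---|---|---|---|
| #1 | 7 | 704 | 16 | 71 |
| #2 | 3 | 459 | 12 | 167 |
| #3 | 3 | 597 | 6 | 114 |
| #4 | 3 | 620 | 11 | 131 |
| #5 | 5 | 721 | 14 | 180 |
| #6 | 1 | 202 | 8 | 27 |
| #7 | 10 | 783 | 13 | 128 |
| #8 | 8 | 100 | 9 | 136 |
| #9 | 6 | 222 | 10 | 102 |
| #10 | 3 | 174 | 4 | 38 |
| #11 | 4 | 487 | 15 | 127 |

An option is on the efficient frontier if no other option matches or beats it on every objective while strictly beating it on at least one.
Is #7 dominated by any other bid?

No

#1: worse on warranty (7 vs 10).
#2: worse on warranty (3 vs 10).
#3: worse on warranty (3 vs 10).
#4: worse on warranty (3 vs 10).
#5: worse on warranty (5 vs 10).
#6: worse on warranty (1 vs 10).
#8: worse on warranty (8 vs 10).
#9: worse on warranty (6 vs 10).
#10: worse on warranty (3 vs 10).
#11: worse on warranty (4 vs 10).
No option is at least as good as #7 on every objective and strictly better on one.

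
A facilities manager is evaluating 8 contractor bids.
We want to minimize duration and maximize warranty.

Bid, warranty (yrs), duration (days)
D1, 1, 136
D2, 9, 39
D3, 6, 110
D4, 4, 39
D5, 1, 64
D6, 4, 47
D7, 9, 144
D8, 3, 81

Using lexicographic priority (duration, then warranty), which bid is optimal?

First minimize duration: best is 39, kept {D2, D4}.
Then maximize warranty: best is 9, kept {D2}.

D2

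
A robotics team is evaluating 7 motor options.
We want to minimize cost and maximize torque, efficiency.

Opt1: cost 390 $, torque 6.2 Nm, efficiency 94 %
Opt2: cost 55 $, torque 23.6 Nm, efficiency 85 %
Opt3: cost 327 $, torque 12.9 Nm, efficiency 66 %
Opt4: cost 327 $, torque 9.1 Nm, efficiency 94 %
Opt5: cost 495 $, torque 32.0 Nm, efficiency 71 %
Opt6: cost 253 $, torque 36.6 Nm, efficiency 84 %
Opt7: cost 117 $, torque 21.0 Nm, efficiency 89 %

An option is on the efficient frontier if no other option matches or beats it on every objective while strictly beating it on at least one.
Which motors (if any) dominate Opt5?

Opt6: cost 253≤495, torque 36.6≥32.0, efficiency 84≥71 — dominates Opt5.
Others (Opt1, Opt2, Opt3, Opt4, Opt7) are each worse than Opt5 on at least one objective.

Opt6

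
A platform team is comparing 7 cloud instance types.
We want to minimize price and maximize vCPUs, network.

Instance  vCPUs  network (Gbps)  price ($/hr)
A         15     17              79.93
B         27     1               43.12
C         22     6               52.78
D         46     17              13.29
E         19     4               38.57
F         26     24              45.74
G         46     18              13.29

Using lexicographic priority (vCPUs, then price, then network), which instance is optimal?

G

First maximize vCPUs: best is 46, kept {D, G}.
Then minimize price: best is 13.29, kept {D, G}.
Then maximize network: best is 18, kept {G}.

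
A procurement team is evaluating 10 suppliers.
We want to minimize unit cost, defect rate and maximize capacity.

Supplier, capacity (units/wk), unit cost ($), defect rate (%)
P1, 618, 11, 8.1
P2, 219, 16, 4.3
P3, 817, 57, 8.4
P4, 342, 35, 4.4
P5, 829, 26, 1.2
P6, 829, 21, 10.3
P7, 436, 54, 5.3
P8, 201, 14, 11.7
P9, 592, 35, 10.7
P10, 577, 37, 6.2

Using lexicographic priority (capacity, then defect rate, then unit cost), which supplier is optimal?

P5

First maximize capacity: best is 829, kept {P5, P6}.
Then minimize defect rate: best is 1.2, kept {P5}.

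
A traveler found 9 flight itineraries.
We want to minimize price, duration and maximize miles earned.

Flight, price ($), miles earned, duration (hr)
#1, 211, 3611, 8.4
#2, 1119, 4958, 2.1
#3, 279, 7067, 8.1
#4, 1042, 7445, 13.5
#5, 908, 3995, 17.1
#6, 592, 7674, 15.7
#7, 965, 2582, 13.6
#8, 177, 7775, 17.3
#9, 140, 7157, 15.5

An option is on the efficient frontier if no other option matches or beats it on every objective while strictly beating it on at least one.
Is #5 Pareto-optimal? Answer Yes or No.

No

#3 vs #5: price 279≤908, miles earned 7067≥3995, duration 8.1≤17.1 — #3 is at least as good on every objective and strictly better on at least one, so #3 dominates #5.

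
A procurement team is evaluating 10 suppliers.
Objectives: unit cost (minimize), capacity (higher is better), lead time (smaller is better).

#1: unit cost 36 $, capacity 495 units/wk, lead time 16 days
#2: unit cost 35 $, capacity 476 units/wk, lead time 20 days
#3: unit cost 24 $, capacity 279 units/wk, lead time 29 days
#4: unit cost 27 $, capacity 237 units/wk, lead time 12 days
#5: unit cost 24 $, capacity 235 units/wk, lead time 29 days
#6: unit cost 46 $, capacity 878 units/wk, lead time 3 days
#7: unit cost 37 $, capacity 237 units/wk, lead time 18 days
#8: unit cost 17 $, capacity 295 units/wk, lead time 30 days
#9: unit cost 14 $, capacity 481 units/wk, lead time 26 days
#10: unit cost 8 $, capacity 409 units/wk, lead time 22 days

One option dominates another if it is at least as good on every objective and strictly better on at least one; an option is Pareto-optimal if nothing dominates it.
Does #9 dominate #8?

#9 vs #8: unit cost 14≤17, capacity 481≥295, lead time 26≤30 — #9 is at least as good on every objective with at least one strict improvement.

Yes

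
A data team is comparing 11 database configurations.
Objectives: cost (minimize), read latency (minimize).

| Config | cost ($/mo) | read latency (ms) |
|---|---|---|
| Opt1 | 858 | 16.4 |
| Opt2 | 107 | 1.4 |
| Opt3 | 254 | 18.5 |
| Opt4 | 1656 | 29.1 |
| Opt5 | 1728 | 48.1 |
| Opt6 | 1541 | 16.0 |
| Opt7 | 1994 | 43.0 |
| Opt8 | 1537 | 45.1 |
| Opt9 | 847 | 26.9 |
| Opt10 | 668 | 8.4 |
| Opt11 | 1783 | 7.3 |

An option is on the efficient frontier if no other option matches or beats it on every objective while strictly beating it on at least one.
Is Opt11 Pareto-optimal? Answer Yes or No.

No

Opt2 vs Opt11: cost 107≤1783, read latency 1.4≤7.3 — Opt2 is at least as good on every objective and strictly better on at least one, so Opt2 dominates Opt11.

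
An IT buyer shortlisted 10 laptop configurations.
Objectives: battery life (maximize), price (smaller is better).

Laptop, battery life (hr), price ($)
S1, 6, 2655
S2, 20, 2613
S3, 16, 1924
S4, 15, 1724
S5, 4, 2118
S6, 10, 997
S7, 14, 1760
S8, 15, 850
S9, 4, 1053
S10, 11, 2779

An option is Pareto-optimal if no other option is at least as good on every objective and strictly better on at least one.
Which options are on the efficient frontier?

S1: dominated by S2 (battery life 20≥6, price 2613≤2655).
S2: not dominated (best battery life).
S3: not dominated.
S4: dominated by S8 (battery life 15≥15, price 850≤1724).
S5: dominated by S3 (battery life 16≥4, price 1924≤2118).
S6: dominated by S8 (battery life 15≥10, price 850≤997).
S7: dominated by S4 (battery life 15≥14, price 1724≤1760).
S8: not dominated (best price).
S9: dominated by S6 (battery life 10≥4, price 997≤1053).
S10: dominated by S2 (battery life 20≥11, price 2613≤2779).

S2, S3, S8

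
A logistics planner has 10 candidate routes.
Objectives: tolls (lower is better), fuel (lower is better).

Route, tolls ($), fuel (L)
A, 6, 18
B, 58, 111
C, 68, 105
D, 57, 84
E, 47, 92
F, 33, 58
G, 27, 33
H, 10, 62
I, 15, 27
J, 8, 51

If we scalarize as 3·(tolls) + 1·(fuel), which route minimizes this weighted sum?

A: 3·6 + 1·18 = 36
B: 3·58 + 1·111 = 285
C: 3·68 + 1·105 = 309
D: 3·57 + 1·84 = 255
E: 3·47 + 1·92 = 233
F: 3·33 + 1·58 = 157
G: 3·27 + 1·33 = 114
H: 3·10 + 1·62 = 92
I: 3·15 + 1·27 = 72
J: 3·8 + 1·51 = 75
Lowest: A at 36.

A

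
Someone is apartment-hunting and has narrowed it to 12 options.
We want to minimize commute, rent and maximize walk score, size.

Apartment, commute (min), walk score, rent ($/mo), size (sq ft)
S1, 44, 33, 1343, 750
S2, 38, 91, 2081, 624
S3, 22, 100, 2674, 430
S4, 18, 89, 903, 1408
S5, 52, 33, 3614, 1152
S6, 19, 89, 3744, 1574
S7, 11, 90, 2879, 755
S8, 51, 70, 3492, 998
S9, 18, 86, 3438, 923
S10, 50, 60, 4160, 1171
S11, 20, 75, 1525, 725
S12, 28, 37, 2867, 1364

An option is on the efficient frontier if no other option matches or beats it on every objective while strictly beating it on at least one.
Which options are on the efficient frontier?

S1: dominated by S4 (commute 18≤44, walk score 89≥33, rent 903≤1343, size 1408≥750).
S2: not dominated.
S3: not dominated (best walk score).
S4: not dominated (best rent).
S5: dominated by S4 (commute 18≤52, walk score 89≥33, rent 903≤3614, size 1408≥1152).
S6: not dominated (best size).
S7: not dominated (best commute).
S8: dominated by S4 (commute 18≤51, walk score 89≥70, rent 903≤3492, size 1408≥998).
S9: dominated by S4 (commute 18≤18, walk score 89≥86, rent 903≤3438, size 1408≥923).
S10: dominated by S4 (commute 18≤50, walk score 89≥60, rent 903≤4160, size 1408≥1171).
S11: dominated by S4 (commute 18≤20, walk score 89≥75, rent 903≤1525, size 1408≥725).
S12: dominated by S4 (commute 18≤28, walk score 89≥37, rent 903≤2867, size 1408≥1364).

S2, S3, S4, S6, S7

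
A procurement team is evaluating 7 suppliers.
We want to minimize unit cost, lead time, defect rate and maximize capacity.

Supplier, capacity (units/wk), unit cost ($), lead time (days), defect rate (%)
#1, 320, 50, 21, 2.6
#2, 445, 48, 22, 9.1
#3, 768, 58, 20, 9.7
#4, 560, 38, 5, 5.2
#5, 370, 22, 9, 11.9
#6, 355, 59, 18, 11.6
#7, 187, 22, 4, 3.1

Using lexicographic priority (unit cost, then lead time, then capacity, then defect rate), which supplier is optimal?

First minimize unit cost: best is 22, kept {#5, #7}.
Then minimize lead time: best is 4, kept {#7}.

#7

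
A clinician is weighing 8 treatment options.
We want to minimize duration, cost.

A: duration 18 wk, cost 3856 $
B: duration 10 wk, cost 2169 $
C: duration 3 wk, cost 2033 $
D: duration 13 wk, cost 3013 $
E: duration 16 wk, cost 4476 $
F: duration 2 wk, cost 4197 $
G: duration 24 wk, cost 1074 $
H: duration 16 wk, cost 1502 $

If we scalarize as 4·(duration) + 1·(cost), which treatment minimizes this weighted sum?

A: 4·18 + 1·3856 = 3928
B: 4·10 + 1·2169 = 2209
C: 4·3 + 1·2033 = 2045
D: 4·13 + 1·3013 = 3065
E: 4·16 + 1·4476 = 4540
F: 4·2 + 1·4197 = 4205
G: 4·24 + 1·1074 = 1170
H: 4·16 + 1·1502 = 1566
Lowest: G at 1170.

G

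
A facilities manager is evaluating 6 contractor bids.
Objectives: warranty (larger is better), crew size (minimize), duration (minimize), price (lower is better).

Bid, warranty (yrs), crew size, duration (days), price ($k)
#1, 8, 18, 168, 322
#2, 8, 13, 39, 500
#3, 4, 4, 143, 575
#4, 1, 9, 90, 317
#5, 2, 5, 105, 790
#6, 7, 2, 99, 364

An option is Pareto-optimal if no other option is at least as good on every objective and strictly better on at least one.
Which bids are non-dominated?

#1, #2, #4, #6

#1: not dominated.
#2: not dominated (best duration).
#3: dominated by #6 (warranty 7≥4, crew size 2≤4, duration 99≤143, price 364≤575).
#4: not dominated (best price).
#5: dominated by #6 (warranty 7≥2, crew size 2≤5, duration 99≤105, price 364≤790).
#6: not dominated (best crew size).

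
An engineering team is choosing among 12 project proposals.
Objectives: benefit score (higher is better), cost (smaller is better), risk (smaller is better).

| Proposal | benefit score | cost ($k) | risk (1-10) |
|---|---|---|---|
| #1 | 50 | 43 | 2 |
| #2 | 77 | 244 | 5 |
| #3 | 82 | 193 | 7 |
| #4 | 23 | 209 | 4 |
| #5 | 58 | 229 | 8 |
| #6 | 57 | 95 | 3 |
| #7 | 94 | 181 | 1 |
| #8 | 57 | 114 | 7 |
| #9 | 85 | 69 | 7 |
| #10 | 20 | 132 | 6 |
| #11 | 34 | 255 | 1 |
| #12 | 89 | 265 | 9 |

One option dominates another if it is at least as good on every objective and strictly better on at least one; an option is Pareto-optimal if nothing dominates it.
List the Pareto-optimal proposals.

#1: not dominated (best cost).
#2: dominated by #7 (benefit score 94≥77, cost 181≤244, risk 1≤5).
#3: dominated by #7 (benefit score 94≥82, cost 181≤193, risk 1≤7).
#4: dominated by #1 (benefit score 50≥23, cost 43≤209, risk 2≤4).
#5: dominated by #3 (benefit score 82≥58, cost 193≤229, risk 7≤8).
#6: not dominated.
#7: not dominated (best benefit score).
#8: dominated by #6 (benefit score 57≥57, cost 95≤114, risk 3≤7).
#9: not dominated.
#10: dominated by #1 (benefit score 50≥20, cost 43≤132, risk 2≤6).
#11: dominated by #7 (benefit score 94≥34, cost 181≤255, risk 1≤1).
#12: dominated by #7 (benefit score 94≥89, cost 181≤265, risk 1≤9).

#1, #6, #7, #9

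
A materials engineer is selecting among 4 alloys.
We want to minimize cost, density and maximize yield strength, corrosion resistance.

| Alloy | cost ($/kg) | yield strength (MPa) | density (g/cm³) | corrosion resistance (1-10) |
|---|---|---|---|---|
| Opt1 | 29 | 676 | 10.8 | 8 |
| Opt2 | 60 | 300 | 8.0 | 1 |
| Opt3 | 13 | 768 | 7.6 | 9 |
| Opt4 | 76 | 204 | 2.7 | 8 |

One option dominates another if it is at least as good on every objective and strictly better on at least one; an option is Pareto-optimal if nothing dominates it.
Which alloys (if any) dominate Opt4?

none

Opt1: worse on density (10.8 vs 2.7).
Opt2: worse on density (8.0 vs 2.7).
Opt3: worse on density (7.6 vs 2.7).
No option dominates Opt4.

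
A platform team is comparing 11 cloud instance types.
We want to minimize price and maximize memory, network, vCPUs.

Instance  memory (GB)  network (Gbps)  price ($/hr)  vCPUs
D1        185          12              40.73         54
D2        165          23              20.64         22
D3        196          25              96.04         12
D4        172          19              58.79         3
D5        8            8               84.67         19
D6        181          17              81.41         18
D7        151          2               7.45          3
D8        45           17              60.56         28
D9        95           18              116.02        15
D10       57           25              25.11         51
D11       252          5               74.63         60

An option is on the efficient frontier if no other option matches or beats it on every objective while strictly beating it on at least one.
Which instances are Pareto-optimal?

D1: not dominated.
D2: not dominated.
D3: not dominated.
D4: not dominated.
D5: dominated by D1 (memory 185≥8, network 12≥8, price 40.73≤84.67, vCPUs 54≥19).
D6: not dominated.
D7: not dominated (best price).
D8: dominated by D10 (memory 57≥45, network 25≥17, price 25.11≤60.56, vCPUs 51≥28).
D9: dominated by D2 (memory 165≥95, network 23≥18, price 20.64≤116.02, vCPUs 22≥15).
D10: not dominated.
D11: not dominated (best memory).

D1, D2, D3, D4, D6, D7, D10, D11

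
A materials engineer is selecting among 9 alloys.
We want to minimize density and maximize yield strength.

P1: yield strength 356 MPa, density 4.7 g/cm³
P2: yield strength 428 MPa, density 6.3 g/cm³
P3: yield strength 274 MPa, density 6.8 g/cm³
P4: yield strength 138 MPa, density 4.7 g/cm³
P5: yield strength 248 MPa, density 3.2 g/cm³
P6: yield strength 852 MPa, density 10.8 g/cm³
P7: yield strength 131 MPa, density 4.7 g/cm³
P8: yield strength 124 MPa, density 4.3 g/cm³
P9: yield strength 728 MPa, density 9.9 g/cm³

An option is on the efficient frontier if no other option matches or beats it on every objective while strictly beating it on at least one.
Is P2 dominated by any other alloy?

No

P1: worse on yield strength (356 vs 428).
P3: worse on yield strength (274 vs 428).
P4: worse on yield strength (138 vs 428).
P5: worse on yield strength (248 vs 428).
P6: worse on density (10.8 vs 6.3).
P7: worse on yield strength (131 vs 428).
P8: worse on yield strength (124 vs 428).
P9: worse on density (9.9 vs 6.3).
No option is at least as good as P2 on every objective and strictly better on one.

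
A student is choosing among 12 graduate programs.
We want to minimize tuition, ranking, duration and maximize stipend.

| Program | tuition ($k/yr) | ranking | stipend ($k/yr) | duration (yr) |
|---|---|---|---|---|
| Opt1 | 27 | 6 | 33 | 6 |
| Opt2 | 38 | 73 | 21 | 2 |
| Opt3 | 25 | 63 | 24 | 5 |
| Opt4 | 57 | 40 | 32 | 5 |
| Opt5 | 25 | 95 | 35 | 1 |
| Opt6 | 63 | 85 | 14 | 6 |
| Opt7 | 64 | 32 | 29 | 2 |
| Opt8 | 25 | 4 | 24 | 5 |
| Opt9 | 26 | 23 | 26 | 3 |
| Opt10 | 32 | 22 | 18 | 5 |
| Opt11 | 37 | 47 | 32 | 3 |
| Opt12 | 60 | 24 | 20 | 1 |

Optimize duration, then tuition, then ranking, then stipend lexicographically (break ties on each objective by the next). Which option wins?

First minimize duration: best is 1, kept {Opt5, Opt12}.
Then minimize tuition: best is 25, kept {Opt5}.

Opt5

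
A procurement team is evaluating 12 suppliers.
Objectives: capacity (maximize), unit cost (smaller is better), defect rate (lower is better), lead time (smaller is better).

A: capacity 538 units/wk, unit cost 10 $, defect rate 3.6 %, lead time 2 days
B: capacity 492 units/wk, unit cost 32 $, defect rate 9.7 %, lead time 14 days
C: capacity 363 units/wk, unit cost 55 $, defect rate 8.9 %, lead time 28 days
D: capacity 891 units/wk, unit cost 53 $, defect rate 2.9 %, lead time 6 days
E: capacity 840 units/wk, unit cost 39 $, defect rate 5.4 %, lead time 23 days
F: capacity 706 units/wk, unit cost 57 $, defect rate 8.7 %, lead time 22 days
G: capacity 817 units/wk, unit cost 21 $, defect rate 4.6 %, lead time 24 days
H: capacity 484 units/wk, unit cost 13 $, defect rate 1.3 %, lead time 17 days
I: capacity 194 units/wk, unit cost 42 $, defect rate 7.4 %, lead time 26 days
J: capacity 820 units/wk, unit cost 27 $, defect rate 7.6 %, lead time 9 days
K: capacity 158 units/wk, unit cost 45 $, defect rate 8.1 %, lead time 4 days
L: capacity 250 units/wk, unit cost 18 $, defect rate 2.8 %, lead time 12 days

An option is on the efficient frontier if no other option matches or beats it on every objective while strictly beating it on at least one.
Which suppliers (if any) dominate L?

none

A: worse on defect rate (3.6 vs 2.8).
B: worse on unit cost (32 vs 18).
C: worse on unit cost (55 vs 18).
D: worse on unit cost (53 vs 18).
E: worse on unit cost (39 vs 18).
F: worse on unit cost (57 vs 18).
G: worse on unit cost (21 vs 18).
H: worse on lead time (17 vs 12).
I: worse on capacity (194 vs 250).
J: worse on unit cost (27 vs 18).
K: worse on capacity (158 vs 250).
No option dominates L.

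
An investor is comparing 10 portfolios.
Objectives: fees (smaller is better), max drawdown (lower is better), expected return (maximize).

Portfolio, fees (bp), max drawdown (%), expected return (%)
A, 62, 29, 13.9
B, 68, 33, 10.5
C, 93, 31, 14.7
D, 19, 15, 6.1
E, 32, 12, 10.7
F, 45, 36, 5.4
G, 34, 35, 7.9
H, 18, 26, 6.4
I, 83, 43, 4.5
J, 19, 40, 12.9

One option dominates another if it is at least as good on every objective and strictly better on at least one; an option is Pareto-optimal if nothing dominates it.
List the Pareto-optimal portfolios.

A, C, D, E, H, J

A: not dominated.
B: dominated by A (fees 62≤68, max drawdown 29≤33, expected return 13.9≥10.5).
C: not dominated (best expected return).
D: not dominated.
E: not dominated (best max drawdown).
F: dominated by D (fees 19≤45, max drawdown 15≤36, expected return 6.1≥5.4).
G: dominated by E (fees 32≤34, max drawdown 12≤35, expected return 10.7≥7.9).
H: not dominated (best fees).
I: dominated by A (fees 62≤83, max drawdown 29≤43, expected return 13.9≥4.5).
J: not dominated.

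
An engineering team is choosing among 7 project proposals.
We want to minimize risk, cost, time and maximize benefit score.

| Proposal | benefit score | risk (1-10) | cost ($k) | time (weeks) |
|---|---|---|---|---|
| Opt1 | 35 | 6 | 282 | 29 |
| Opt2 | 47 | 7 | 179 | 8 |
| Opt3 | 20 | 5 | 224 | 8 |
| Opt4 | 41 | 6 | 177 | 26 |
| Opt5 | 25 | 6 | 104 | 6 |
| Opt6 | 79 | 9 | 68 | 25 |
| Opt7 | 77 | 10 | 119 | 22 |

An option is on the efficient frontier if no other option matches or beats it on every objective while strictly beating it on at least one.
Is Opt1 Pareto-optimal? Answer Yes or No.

Opt4 vs Opt1: benefit score 41≥35, risk 6≤6, cost 177≤282, time 26≤29 — Opt4 is at least as good on every objective and strictly better on at least one, so Opt4 dominates Opt1.

No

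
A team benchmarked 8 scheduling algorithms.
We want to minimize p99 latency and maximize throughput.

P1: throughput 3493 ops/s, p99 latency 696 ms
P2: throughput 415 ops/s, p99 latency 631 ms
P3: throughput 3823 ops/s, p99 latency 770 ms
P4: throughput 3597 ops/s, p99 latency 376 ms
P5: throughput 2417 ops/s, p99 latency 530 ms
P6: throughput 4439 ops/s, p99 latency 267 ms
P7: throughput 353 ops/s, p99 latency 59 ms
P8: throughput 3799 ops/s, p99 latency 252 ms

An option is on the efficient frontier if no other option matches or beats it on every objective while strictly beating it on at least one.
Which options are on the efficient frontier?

P6, P7, P8

P1: dominated by P4 (throughput 3597≥3493, p99 latency 376≤696).
P2: dominated by P4 (throughput 3597≥415, p99 latency 376≤631).
P3: dominated by P6 (throughput 4439≥3823, p99 latency 267≤770).
P4: dominated by P6 (throughput 4439≥3597, p99 latency 267≤376).
P5: dominated by P4 (throughput 3597≥2417, p99 latency 376≤530).
P6: not dominated (best throughput).
P7: not dominated (best p99 latency).
P8: not dominated.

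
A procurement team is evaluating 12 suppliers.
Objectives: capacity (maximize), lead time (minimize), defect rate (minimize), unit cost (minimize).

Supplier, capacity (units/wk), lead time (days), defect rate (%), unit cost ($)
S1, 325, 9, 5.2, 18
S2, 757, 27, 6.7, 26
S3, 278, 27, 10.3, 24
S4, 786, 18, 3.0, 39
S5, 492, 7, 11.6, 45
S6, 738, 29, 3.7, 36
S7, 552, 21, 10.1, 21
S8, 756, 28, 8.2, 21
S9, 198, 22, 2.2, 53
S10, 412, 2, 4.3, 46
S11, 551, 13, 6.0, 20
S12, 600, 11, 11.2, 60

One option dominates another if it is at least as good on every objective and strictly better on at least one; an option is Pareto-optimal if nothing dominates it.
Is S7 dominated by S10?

No

S10 vs S7: S10 is worse on capacity (412 vs 552), so it does not dominate S7.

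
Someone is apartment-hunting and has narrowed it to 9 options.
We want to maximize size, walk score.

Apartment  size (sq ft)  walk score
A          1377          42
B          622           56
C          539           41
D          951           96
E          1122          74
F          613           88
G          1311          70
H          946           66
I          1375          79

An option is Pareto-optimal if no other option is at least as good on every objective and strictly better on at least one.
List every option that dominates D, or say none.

none

A: worse on walk score (42 vs 96).
B: worse on size (622 vs 951).
C: worse on size (539 vs 951).
E: worse on walk score (74 vs 96).
F: worse on size (613 vs 951).
G: worse on walk score (70 vs 96).
H: worse on size (946 vs 951).
I: worse on walk score (79 vs 96).
No option dominates D.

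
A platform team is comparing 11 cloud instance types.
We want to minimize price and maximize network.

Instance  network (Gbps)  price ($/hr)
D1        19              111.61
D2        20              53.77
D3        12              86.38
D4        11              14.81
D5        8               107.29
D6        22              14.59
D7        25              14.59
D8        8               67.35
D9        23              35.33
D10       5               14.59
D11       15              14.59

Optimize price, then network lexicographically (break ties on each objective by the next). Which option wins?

D7

First minimize price: best is 14.59, kept {D6, D7, D10, D11}.
Then maximize network: best is 25, kept {D7}.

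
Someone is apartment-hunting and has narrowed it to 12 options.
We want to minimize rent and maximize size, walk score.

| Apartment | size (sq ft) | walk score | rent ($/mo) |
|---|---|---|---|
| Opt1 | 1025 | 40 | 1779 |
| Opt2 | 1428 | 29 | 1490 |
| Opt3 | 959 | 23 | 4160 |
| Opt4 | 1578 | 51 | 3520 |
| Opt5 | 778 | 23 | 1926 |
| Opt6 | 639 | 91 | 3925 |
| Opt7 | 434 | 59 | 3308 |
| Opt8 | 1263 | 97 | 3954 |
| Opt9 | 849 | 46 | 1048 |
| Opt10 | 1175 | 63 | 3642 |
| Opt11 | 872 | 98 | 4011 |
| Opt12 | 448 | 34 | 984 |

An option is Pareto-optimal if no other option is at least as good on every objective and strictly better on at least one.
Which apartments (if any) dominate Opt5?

Opt1, Opt2, Opt9

Opt1: size 1025≥778, walk score 40≥23, rent 1779≤1926 — dominates Opt5.
Opt2: size 1428≥778, walk score 29≥23, rent 1490≤1926 — dominates Opt5.
Opt9: size 849≥778, walk score 46≥23, rent 1048≤1926 — dominates Opt5.
Others (Opt3, Opt4, Opt6, Opt7, Opt8, Opt10, Opt11, Opt12) are each worse than Opt5 on at least one objective.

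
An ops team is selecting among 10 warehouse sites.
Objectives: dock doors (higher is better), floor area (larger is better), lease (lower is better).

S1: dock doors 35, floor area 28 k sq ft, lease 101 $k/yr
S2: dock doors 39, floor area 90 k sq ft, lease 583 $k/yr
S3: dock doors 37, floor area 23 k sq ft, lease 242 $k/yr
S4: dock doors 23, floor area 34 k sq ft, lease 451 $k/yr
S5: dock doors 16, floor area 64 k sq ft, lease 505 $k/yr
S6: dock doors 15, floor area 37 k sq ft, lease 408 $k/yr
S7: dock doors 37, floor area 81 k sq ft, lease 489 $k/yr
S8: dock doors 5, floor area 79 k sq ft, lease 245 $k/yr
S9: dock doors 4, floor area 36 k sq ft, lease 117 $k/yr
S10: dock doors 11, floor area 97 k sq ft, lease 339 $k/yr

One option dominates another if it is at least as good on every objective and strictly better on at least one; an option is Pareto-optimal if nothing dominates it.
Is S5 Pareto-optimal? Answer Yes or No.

S7 vs S5: dock doors 37≥16, floor area 81≥64, lease 489≤505 — S7 is at least as good on every objective and strictly better on at least one, so S7 dominates S5.

No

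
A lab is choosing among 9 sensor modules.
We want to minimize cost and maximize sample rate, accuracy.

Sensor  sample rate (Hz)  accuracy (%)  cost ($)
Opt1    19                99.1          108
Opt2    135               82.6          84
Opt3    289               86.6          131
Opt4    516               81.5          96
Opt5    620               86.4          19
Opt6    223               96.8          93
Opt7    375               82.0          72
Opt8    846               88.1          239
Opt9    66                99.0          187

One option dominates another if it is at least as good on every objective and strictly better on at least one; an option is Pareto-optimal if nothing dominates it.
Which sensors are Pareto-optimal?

Opt1: not dominated (best accuracy).
Opt2: dominated by Opt5 (sample rate 620≥135, accuracy 86.4≥82.6, cost 19≤84).
Opt3: not dominated.
Opt4: dominated by Opt5 (sample rate 620≥516, accuracy 86.4≥81.5, cost 19≤96).
Opt5: not dominated (best cost).
Opt6: not dominated.
Opt7: dominated by Opt5 (sample rate 620≥375, accuracy 86.4≥82.0, cost 19≤72).
Opt8: not dominated (best sample rate).
Opt9: not dominated.

Opt1, Opt3, Opt5, Opt6, Opt8, Opt9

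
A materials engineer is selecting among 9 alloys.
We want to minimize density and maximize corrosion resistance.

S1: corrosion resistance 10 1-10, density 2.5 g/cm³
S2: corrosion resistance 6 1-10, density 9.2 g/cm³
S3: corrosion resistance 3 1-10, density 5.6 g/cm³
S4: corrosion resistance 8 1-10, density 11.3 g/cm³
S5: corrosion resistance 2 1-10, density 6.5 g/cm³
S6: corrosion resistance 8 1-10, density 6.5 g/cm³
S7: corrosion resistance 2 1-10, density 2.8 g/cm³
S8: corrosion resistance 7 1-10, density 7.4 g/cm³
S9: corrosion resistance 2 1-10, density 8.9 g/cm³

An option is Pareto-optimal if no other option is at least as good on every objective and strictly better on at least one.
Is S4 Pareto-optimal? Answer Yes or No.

S1 vs S4: corrosion resistance 10≥8, density 2.5≤11.3 — S1 is at least as good on every objective and strictly better on at least one, so S1 dominates S4.

No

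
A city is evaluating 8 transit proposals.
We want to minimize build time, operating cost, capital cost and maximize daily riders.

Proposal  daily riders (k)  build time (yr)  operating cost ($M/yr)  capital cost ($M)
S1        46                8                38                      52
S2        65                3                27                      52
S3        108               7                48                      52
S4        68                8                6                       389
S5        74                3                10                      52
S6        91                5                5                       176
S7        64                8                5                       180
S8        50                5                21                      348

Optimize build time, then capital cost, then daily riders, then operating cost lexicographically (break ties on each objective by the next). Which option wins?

S5

First minimize build time: best is 3, kept {S2, S5}.
Then minimize capital cost: best is 52, kept {S2, S5}.
Then maximize daily riders: best is 74, kept {S5}.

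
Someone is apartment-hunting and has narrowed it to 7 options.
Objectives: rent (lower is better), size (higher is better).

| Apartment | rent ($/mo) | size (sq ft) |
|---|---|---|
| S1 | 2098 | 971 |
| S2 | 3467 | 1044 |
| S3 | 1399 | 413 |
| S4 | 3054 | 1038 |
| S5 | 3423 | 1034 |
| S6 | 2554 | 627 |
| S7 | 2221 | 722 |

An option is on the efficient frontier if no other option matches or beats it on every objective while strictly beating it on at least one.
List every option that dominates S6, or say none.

S1: rent 2098≤2554, size 971≥627 — dominates S6.
S7: rent 2221≤2554, size 722≥627 — dominates S6.
Others (S2, S3, S4, S5) are each worse than S6 on at least one objective.

S1, S7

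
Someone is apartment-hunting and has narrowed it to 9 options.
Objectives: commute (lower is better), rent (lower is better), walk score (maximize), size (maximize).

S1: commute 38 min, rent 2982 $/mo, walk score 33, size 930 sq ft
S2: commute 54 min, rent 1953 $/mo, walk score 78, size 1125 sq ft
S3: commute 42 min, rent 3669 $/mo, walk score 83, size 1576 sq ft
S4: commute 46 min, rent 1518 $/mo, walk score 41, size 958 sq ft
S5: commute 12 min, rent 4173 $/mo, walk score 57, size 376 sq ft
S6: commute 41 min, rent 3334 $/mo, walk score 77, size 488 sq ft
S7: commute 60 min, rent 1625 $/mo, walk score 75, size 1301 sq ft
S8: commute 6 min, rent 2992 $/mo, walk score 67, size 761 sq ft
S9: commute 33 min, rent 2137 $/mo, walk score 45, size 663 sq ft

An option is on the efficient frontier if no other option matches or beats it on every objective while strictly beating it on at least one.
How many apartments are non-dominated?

S1: not dominated.
S2: not dominated.
S3: not dominated (best walk score).
S4: not dominated (best rent).
S5: dominated by S8 (commute 6≤12, rent 2992≤4173, walk score 67≥57, size 761≥376).
S6: not dominated.
S7: not dominated.
S8: not dominated (best commute).
S9: not dominated.
Pareto-optimal: S1, S2, S3, S4, S6, S7, S8, S9 → 8.

8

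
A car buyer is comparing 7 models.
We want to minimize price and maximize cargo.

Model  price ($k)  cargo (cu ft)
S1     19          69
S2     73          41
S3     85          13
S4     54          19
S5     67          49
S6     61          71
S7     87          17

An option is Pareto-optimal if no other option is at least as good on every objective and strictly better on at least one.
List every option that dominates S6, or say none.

S1: worse on cargo (69 vs 71).
S2: worse on price (73 vs 61).
S3: worse on price (85 vs 61).
S4: worse on cargo (19 vs 71).
S5: worse on price (67 vs 61).
S7: worse on price (87 vs 61).
No option dominates S6.

none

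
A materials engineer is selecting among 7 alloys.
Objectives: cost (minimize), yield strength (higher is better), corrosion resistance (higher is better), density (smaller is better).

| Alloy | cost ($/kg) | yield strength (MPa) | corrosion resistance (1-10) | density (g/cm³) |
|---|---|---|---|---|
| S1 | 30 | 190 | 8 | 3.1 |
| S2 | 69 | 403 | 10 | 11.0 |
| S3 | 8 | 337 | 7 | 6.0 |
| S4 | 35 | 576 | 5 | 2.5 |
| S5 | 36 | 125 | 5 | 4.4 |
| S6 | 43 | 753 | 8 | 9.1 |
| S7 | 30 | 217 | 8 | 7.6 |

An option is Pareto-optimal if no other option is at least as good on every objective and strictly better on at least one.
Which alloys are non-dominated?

S1: not dominated.
S2: not dominated (best corrosion resistance).
S3: not dominated (best cost).
S4: not dominated (best density).
S5: dominated by S1 (cost 30≤36, yield strength 190≥125, corrosion resistance 8≥5, density 3.1≤4.4).
S6: not dominated (best yield strength).
S7: not dominated.

S1, S2, S3, S4, S6, S7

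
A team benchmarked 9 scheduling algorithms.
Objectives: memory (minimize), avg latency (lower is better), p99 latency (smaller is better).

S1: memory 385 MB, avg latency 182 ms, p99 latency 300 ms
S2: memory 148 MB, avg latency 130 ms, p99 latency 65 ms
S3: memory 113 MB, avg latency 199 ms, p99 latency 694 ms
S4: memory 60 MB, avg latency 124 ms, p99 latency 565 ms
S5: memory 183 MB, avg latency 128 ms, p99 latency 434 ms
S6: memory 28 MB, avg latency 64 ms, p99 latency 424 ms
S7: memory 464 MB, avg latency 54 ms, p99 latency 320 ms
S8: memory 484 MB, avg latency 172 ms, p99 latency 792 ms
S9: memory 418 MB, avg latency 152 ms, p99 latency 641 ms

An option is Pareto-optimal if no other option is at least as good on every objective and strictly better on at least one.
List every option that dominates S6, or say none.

none

S1: worse on memory (385 vs 28).
S2: worse on memory (148 vs 28).
S3: worse on memory (113 vs 28).
S4: worse on memory (60 vs 28).
S5: worse on memory (183 vs 28).
S7: worse on memory (464 vs 28).
S8: worse on memory (484 vs 28).
S9: worse on memory (418 vs 28).
No option dominates S6.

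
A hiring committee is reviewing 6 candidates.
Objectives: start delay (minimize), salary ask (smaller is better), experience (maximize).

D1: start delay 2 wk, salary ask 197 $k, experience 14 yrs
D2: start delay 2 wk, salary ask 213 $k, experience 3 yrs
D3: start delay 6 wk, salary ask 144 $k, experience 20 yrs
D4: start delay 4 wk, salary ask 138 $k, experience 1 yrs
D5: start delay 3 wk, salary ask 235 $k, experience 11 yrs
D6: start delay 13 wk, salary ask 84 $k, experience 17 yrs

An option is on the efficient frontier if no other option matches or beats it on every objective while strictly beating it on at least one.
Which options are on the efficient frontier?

D1: not dominated.
D2: dominated by D1 (start delay 2≤2, salary ask 197≤213, experience 14≥3).
D3: not dominated (best experience).
D4: not dominated.
D5: dominated by D1 (start delay 2≤3, salary ask 197≤235, experience 14≥11).
D6: not dominated (best salary ask).

D1, D3, D4, D6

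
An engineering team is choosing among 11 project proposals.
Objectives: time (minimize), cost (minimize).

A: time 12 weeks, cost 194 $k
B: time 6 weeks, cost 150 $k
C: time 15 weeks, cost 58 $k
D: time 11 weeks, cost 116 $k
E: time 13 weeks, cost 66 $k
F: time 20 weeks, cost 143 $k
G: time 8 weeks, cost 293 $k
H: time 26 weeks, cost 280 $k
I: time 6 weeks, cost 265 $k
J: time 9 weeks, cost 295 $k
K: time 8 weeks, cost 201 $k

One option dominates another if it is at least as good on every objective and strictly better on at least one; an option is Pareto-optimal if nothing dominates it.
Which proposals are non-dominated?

A: dominated by B (time 6≤12, cost 150≤194).
B: not dominated.
C: not dominated (best cost).
D: not dominated.
E: not dominated.
F: dominated by C (time 15≤20, cost 58≤143).
G: dominated by B (time 6≤8, cost 150≤293).
H: dominated by A (time 12≤26, cost 194≤280).
I: dominated by B (time 6≤6, cost 150≤265).
J: dominated by B (time 6≤9, cost 150≤295).
K: dominated by B (time 6≤8, cost 150≤201).

B, C, D, E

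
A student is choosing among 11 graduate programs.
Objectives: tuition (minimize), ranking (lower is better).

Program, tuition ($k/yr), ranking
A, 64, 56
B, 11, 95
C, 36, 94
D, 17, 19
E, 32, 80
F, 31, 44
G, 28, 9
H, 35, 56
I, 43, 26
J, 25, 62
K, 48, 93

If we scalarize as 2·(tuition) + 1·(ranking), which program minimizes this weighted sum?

A: 2·64 + 1·56 = 184
B: 2·11 + 1·95 = 117
C: 2·36 + 1·94 = 166
D: 2·17 + 1·19 = 53
E: 2·32 + 1·80 = 144
F: 2·31 + 1·44 = 106
G: 2·28 + 1·9 = 65
H: 2·35 + 1·56 = 126
I: 2·43 + 1·26 = 112
J: 2·25 + 1·62 = 112
K: 2·48 + 1·93 = 189
Lowest: D at 53.

D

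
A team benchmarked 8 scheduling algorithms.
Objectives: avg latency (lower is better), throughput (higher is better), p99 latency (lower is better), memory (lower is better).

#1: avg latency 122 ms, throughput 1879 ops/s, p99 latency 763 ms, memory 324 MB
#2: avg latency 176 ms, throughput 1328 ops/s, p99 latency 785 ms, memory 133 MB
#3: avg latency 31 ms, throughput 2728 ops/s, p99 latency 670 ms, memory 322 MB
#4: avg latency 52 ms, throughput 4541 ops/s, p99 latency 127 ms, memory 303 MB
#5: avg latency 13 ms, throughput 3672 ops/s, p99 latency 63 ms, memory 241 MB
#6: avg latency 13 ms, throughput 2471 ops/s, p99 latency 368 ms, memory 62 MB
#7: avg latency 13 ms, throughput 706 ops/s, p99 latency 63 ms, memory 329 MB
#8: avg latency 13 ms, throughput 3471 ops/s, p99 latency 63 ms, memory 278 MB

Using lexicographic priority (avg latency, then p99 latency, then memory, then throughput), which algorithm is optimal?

First minimize avg latency: best is 13, kept {#5, #6, #7, #8}.
Then minimize p99 latency: best is 63, kept {#5, #7, #8}.
Then minimize memory: best is 241, kept {#5}.

#5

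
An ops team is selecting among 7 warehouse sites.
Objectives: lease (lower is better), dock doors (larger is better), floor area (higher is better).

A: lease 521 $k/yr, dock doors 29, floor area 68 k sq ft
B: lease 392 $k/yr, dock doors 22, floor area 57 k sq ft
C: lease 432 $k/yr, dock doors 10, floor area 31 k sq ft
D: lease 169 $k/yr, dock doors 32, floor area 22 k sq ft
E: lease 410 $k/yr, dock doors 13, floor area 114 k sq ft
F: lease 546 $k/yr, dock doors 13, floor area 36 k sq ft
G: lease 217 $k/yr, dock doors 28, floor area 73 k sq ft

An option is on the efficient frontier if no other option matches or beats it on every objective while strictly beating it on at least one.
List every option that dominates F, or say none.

A, B, E, G

A: lease 521≤546, dock doors 29≥13, floor area 68≥36 — dominates F.
B: lease 392≤546, dock doors 22≥13, floor area 57≥36 — dominates F.
E: lease 410≤546, dock doors 13≥13, floor area 114≥36 — dominates F.
G: lease 217≤546, dock doors 28≥13, floor area 73≥36 — dominates F.
Others (C, D) are each worse than F on at least one objective.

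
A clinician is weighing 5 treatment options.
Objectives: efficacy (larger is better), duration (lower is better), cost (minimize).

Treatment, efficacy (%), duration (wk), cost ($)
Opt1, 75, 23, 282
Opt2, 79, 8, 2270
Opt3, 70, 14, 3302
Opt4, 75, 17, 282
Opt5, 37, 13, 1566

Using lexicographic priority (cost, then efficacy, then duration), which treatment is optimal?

First minimize cost: best is 282, kept {Opt1, Opt4}.
Then maximize efficacy: best is 75, kept {Opt1, Opt4}.
Then minimize duration: best is 17, kept {Opt4}.

Opt4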